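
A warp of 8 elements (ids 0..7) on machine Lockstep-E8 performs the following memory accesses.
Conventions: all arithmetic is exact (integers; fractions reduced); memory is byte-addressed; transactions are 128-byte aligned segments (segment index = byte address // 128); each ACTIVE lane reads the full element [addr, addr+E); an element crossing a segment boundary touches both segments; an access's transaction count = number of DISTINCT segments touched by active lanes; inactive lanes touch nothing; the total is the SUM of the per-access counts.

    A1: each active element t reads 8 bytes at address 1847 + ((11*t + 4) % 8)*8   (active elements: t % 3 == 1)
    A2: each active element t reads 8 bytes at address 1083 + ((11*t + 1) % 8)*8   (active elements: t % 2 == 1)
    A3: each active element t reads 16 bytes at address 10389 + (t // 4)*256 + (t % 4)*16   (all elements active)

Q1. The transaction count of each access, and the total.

A1: 1 transaction
A2: 1 transaction
A3: 2 transactions

Answer: 1,1,2; total 4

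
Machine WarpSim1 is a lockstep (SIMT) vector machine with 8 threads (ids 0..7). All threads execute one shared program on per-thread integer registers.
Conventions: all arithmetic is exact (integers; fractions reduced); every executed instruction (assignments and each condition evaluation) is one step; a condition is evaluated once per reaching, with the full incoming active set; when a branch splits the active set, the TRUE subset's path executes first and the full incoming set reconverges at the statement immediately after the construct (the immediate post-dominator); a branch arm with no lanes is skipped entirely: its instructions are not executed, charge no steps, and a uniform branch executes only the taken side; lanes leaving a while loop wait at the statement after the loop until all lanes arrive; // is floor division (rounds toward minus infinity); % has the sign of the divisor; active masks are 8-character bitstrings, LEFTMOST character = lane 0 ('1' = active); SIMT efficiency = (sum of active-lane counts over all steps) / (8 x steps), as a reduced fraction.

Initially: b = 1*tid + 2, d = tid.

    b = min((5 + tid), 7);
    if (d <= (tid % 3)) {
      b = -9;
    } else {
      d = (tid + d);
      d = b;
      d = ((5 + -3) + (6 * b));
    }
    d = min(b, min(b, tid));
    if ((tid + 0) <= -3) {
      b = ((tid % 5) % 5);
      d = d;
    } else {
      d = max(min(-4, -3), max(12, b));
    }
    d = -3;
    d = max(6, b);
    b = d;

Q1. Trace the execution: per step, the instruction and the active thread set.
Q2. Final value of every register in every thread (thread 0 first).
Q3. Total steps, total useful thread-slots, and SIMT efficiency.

step 0: b <- min((5 + tid), 7)       11111111
step 1: eval (d <= (tid % 3))        11111111
step 2: b <- -9                      11100000
step 3: d <- (tid + d)               00011111
step 4: d <- b                       00011111
step 5: d <- ((5 + -3) + (6 * b))    00011111
step 6: d <- min(b, min(b, tid))     11111111
step 7: eval ((tid + 0) <= -3)       11111111
step 8: d <- max(min(-4, -3), max(12, b)) 11111111
step 9: d <- -3                      11111111
step 10: d <- max(6, b)               11111111
step 11: b <- d                       11111111

Answer: 12 steps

b: 6,6,6,7,7,7,7,7
d: 6,6,6,7,7,7,7,7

steps = 12; useful = 82; efficiency = 82/96 = 41/48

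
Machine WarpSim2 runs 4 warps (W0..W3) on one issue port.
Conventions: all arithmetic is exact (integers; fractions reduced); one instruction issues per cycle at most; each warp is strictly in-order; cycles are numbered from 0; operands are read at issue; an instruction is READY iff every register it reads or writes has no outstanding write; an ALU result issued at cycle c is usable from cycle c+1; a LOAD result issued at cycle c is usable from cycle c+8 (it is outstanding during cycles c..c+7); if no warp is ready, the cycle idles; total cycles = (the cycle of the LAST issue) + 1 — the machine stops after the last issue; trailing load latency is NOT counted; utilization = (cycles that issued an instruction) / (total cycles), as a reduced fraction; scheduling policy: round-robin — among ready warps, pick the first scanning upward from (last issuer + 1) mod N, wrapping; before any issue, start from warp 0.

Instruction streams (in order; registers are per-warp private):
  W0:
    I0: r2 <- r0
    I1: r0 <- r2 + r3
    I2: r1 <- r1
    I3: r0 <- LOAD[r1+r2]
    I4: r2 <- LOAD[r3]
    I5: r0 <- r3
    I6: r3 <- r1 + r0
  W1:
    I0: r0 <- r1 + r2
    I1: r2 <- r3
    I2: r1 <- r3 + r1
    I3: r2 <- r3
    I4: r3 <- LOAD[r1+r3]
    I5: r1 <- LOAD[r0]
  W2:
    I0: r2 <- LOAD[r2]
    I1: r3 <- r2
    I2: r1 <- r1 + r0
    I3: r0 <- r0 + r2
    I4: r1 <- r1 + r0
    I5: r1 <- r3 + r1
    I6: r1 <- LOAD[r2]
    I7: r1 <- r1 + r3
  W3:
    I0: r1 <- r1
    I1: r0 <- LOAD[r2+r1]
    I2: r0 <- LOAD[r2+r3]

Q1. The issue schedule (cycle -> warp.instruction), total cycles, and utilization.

cycle 0: W0.I0
cycle 1: W1.I0
cycle 2: W2.I0
cycle 3: W3.I0
cycle 4: W0.I1
cycle 5: W1.I1
cycle 6: W3.I1
cycle 7: W0.I2
cycle 8: W1.I2
cycle 9: W0.I3
cycle 10: W1.I3
cycle 11: W2.I1
cycle 12: W0.I4
cycle 13: W1.I4
cycle 14: W2.I2
cycle 15: W3.I2
cycle 16: W1.I5
cycle 17: W2.I3
cycle 18: W0.I5
cycle 19: W2.I4
cycle 20: W0.I6
cycle 21: W2.I5
cycle 22: W2.I6
cycle 23: idle
cycle 24: idle
cycle 25: idle
cycle 26: idle
cycle 27: idle
cycle 28: idle
cycle 29: idle
cycle 30: W2.I7

Answer: 31 cycles, utilization 24/31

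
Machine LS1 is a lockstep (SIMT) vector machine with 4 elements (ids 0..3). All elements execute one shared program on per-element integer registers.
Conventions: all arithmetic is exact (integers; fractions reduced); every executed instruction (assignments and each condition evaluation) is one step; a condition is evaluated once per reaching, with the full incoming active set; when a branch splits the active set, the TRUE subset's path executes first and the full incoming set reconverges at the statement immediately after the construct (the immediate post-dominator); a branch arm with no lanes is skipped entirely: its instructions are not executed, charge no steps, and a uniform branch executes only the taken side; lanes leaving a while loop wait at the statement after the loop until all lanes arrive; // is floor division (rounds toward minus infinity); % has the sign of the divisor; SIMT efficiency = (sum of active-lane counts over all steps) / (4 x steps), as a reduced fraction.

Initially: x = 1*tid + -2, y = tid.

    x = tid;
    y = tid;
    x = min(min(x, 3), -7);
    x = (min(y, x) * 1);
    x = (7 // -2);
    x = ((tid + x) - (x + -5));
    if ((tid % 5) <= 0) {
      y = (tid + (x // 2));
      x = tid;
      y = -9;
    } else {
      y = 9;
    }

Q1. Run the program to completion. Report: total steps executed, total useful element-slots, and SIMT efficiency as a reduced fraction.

Answer: 11 steps, 34 useful, 17/22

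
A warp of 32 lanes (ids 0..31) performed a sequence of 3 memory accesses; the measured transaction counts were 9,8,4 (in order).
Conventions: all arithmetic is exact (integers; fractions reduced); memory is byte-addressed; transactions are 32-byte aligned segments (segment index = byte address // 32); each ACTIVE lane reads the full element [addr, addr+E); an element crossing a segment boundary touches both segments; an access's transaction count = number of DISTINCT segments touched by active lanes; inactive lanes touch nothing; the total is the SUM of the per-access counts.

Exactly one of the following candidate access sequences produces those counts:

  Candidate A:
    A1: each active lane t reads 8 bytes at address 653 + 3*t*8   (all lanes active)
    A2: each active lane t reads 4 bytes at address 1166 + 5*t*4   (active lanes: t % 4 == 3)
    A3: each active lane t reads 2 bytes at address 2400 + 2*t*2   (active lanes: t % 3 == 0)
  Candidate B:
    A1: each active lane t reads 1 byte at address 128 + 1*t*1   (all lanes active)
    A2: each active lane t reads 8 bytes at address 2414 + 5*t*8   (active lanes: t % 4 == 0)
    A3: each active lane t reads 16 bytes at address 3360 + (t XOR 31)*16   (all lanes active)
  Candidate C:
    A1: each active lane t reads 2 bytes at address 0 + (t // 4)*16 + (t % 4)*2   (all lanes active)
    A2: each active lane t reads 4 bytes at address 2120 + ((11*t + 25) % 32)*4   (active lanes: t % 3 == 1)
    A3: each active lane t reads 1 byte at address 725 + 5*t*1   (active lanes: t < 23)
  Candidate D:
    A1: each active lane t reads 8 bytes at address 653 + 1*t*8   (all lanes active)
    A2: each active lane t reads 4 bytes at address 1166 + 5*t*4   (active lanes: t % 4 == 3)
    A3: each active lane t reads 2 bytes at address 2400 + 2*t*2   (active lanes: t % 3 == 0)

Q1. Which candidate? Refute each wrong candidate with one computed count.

A: A1 gives 24 transactions, not 9
B: A1 gives 1 transaction, not 9
C: A1 gives 4 transactions, not 9
D: all counts match (9,8,4)

Answer: D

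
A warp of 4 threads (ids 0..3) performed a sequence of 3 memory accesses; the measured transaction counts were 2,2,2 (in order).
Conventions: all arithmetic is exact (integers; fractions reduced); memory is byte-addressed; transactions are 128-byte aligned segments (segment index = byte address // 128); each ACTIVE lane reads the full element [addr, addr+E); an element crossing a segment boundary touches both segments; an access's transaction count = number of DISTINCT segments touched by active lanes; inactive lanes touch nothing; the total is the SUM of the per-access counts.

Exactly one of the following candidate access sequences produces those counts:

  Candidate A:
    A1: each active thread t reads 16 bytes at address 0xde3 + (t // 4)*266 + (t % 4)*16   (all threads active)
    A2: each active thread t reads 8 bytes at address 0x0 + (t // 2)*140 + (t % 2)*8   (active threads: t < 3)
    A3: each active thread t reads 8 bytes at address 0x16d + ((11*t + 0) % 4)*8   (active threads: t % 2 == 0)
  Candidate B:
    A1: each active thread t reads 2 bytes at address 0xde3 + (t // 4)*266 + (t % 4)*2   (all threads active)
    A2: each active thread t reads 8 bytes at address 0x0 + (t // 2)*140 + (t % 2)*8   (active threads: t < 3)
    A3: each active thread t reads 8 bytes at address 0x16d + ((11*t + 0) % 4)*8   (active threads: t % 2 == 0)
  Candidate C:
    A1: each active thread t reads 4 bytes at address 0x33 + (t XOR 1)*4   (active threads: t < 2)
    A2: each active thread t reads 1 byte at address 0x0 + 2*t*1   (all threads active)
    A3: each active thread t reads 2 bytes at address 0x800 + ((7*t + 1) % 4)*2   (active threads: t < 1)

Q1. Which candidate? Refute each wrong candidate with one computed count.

B: A1 gives 1 transaction, not 2
C: A1 gives 1 transaction, not 2
A: all counts match (2,2,2)

Answer: A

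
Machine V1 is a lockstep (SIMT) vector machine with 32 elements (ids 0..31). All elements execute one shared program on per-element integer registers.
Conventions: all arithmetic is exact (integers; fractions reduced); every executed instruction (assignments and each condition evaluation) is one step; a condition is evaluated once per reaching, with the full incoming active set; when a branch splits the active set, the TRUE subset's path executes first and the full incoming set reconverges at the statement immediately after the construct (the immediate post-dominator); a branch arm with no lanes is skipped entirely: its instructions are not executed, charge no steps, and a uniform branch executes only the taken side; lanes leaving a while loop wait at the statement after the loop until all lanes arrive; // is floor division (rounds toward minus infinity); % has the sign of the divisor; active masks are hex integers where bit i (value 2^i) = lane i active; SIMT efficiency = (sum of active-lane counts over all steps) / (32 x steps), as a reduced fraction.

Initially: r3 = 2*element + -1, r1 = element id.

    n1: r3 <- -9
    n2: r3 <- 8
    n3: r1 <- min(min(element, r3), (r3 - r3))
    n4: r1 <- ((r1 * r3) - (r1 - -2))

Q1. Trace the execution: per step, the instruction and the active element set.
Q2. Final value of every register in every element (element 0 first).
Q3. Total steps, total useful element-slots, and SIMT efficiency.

step 0: r3 <- -9                     0xffffffff
step 1: r3 <- 8                      0xffffffff
step 2: r1 <- min(min(element, r3), (r3 - r3)) 0xffffffff
step 3: r1 <- ((r1 * r3) - (r1 - -2)) 0xffffffff

Answer: 4 steps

r3: 8,8,8,8,8,8,8,8,8,8,8,8,8,8,8,8,8,8,8,8,8,8,8,8,8,8,8,8,8,8,8,8
r1: -2,-2,-2,-2,-2,-2,-2,-2,-2,-2,-2,-2,-2,-2,-2,-2,-2,-2,-2,-2,-2,-2,-2,-2,-2,-2,-2,-2,-2,-2,-2,-2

steps = 4; useful = 128; efficiency = 128/128 = 1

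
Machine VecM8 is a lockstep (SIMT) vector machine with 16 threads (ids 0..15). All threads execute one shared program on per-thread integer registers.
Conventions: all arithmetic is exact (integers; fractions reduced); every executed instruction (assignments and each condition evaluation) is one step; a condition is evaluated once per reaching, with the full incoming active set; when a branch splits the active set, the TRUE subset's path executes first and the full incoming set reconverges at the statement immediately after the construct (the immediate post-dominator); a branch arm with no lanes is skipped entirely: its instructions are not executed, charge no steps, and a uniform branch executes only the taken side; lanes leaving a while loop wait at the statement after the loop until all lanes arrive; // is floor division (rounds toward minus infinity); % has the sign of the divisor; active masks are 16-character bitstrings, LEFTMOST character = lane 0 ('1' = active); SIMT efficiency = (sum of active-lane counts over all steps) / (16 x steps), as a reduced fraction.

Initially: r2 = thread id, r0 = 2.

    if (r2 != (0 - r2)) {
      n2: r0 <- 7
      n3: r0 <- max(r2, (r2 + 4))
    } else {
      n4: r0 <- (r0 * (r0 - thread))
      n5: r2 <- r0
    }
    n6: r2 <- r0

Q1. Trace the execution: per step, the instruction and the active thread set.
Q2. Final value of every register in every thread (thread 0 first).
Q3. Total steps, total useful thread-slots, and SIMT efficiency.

step 0: eval (r2 != (0 - r2))        1111111111111111
step 1: r0 <- 7                      0111111111111111
step 2: r0 <- max(r2, (r2 + 4))      0111111111111111
step 3: r0 <- (r0 * (r0 - thread))   1000000000000000
step 4: r2 <- r0                     1000000000000000
step 5: r2 <- r0                     1111111111111111

Answer: 6 steps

r2: 4,5,6,7,8,9,10,11,12,13,14,15,16,17,18,19
r0: 4,5,6,7,8,9,10,11,12,13,14,15,16,17,18,19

steps = 6; useful = 64; efficiency = 64/96 = 2/3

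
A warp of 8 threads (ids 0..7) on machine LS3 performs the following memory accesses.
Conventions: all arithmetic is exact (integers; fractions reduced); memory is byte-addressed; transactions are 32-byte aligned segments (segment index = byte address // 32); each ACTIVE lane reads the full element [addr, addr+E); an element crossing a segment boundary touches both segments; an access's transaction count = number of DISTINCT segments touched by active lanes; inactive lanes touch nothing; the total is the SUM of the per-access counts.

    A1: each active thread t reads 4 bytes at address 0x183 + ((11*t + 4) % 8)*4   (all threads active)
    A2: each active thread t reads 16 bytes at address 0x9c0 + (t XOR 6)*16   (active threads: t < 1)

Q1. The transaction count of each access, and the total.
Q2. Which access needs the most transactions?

A1: 2 transactions
A2: 1 transaction

Answer: 2,1; total 3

Answer: A1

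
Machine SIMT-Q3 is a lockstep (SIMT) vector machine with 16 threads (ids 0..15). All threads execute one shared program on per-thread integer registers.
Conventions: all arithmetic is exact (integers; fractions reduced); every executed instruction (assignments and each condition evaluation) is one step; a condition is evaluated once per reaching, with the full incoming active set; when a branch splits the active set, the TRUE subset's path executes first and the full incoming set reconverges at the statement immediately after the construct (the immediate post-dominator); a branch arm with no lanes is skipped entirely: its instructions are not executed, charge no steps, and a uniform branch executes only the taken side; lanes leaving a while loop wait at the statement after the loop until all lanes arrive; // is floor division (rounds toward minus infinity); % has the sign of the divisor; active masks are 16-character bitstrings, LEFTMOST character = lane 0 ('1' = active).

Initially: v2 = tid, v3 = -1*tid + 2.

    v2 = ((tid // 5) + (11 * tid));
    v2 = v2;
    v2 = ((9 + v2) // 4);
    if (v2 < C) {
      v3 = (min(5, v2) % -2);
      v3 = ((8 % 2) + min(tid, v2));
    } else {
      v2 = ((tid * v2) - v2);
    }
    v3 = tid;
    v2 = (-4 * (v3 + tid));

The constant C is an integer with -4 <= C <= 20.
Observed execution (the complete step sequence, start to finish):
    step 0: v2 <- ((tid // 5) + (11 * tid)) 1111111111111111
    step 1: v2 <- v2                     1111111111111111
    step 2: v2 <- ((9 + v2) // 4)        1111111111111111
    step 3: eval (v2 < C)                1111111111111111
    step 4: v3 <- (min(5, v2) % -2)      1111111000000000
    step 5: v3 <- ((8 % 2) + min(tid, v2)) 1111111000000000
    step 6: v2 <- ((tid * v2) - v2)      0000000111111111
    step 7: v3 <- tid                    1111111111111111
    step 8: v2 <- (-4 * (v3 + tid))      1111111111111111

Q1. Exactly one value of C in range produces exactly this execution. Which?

Answer: C = 20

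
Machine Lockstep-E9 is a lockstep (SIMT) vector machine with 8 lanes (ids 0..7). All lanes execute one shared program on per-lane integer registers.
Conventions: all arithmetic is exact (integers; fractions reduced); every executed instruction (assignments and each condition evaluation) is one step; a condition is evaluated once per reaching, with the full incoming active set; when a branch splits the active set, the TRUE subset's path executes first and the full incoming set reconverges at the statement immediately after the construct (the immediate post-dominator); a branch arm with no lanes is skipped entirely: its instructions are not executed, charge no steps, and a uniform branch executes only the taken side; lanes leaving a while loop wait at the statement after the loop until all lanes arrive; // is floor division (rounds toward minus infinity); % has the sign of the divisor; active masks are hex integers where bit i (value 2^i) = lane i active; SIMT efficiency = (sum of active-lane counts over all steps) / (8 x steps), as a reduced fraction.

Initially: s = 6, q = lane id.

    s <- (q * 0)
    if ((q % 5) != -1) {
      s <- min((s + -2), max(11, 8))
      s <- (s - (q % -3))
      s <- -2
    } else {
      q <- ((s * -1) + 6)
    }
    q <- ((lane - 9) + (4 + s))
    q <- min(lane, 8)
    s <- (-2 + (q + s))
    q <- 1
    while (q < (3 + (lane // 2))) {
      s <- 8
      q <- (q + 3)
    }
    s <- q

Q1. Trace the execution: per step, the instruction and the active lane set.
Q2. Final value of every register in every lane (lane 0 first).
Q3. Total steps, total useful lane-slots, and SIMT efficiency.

step 0: s <- (q * 0)                 0xff
step 1: eval ((q % 5) != -1)         0xff
step 2: s <- min((s + -2), max(11, 8)) 0xff
step 3: s <- (s - (q % -3))          0xff
step 4: s <- -2                      0xff
step 5: q <- ((lane - 9) + (4 + s))  0xff
step 6: q <- min(lane, 8)            0xff
step 7: s <- (-2 + (q + s))          0xff
step 8: q <- 1                       0xff
step 9: eval (q < (3 + (lane // 2))) 0xff
step 10: s <- 8                       0xff
step 11: q <- (q + 3)                 0xff
step 12: eval (q < (3 + (lane // 2))) 0xff
step 13: s <- 8                       0xf0
step 14: q <- (q + 3)                 0xf0
step 15: eval (q < (3 + (lane // 2))) 0xf0
step 16: s <- q                       0xff

Answer: 17 steps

s: 4,4,4,4,7,7,7,7
q: 4,4,4,4,7,7,7,7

steps = 17; useful = 124; efficiency = 124/136 = 31/34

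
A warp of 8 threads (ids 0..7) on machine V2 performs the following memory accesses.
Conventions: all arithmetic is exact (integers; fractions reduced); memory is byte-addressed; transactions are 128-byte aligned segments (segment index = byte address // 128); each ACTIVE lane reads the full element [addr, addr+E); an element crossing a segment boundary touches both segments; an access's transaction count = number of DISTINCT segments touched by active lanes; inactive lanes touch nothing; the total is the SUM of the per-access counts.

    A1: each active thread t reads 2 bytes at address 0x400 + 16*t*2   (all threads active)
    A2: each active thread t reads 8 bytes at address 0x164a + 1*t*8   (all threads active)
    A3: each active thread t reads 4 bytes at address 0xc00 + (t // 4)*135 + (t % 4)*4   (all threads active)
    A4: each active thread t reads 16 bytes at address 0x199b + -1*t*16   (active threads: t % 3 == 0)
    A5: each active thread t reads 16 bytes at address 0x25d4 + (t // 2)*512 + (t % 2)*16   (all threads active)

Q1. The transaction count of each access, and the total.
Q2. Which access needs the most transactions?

A1: 2 transactions
A2: 2 transactions
A3: 2 transactions
A4: 2 transactions
A5: 4 transactions

Answer: 2,2,2,2,4; total 12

Answer: A5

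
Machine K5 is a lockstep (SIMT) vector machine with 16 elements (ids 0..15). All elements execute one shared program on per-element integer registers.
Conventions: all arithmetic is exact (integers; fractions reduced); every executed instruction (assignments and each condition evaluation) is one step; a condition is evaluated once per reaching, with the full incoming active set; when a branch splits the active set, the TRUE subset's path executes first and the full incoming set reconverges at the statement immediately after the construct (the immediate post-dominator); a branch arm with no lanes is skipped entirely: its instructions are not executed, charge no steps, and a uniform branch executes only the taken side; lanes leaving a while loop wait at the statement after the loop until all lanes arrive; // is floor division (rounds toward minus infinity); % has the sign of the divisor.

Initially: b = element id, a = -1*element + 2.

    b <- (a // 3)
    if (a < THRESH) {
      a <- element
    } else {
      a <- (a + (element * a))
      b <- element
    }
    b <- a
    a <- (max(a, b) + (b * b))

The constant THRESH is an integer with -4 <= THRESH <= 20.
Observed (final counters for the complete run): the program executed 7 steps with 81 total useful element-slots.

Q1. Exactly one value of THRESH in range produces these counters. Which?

Answer: THRESH = 2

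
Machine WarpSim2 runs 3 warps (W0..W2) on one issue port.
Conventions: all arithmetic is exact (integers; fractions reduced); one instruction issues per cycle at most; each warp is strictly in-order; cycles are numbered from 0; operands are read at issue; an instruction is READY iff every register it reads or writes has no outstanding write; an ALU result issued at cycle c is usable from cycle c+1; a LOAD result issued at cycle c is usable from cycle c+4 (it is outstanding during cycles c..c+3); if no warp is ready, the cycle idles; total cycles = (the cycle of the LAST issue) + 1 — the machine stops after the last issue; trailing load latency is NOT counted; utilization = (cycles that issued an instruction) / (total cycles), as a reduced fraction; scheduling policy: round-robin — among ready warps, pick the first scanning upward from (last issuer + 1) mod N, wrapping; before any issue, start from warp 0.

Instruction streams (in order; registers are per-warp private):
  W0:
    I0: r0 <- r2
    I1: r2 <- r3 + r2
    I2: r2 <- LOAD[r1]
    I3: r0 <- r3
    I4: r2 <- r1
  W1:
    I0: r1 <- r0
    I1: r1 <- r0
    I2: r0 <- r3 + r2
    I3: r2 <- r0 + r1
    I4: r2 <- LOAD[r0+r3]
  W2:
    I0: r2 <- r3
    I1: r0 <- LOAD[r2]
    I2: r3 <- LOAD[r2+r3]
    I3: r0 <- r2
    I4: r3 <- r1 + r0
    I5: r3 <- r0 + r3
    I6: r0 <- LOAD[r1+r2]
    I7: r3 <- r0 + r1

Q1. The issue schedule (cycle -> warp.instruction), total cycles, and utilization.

cycle 0: W0.I0
cycle 1: W1.I0
cycle 2: W2.I0
cycle 3: W0.I1
cycle 4: W1.I1
cycle 5: W2.I1
cycle 6: W0.I2
cycle 7: W1.I2
cycle 8: W2.I2
cycle 9: W0.I3
cycle 10: W1.I3
cycle 11: W2.I3
cycle 12: W0.I4
cycle 13: W1.I4
cycle 14: W2.I4
cycle 15: W2.I5
cycle 16: W2.I6
cycle 17: idle
cycle 18: idle
cycle 19: idle
cycle 20: W2.I7

Answer: 21 cycles, utilization 6/7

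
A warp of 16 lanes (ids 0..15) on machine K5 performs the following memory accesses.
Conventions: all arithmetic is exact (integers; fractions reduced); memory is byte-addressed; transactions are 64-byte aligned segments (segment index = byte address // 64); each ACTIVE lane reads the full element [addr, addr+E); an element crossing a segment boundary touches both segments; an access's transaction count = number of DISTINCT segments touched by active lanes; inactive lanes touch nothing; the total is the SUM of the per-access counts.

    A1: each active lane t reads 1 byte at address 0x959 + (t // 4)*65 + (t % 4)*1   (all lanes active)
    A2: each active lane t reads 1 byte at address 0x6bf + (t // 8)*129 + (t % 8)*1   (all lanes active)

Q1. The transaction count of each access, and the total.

A1: 4 transactions
A2: 3 transactions

Answer: 4,3; total 7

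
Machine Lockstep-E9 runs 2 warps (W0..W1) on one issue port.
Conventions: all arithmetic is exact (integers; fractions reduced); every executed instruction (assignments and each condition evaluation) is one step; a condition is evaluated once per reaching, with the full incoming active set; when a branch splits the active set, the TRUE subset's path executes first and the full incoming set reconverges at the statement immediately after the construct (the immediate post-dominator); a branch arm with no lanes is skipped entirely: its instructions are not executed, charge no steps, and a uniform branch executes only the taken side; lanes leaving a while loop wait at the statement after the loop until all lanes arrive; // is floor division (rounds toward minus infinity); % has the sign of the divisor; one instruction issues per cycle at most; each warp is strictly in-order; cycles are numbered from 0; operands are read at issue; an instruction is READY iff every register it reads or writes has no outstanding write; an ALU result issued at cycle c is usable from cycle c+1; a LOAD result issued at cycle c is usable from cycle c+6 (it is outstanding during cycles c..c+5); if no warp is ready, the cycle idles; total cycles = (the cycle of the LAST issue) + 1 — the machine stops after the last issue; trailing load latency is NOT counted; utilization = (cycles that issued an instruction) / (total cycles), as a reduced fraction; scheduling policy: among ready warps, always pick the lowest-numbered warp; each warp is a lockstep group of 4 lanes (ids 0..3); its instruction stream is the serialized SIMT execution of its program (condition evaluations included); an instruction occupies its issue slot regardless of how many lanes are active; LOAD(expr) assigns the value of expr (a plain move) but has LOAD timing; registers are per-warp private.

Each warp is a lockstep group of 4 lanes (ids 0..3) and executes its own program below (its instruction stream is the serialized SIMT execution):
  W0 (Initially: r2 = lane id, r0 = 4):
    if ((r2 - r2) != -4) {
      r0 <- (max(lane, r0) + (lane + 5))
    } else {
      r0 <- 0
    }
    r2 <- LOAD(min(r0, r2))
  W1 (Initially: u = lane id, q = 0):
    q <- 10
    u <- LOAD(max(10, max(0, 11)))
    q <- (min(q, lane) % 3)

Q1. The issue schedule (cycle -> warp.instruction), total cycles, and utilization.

cycle 0: W0.I0
cycle 1: W0.I1
cycle 2: W0.I2
cycle 3: W1.I0
cycle 4: W1.I1
cycle 5: W1.I2

Answer: 6 cycles, utilization 1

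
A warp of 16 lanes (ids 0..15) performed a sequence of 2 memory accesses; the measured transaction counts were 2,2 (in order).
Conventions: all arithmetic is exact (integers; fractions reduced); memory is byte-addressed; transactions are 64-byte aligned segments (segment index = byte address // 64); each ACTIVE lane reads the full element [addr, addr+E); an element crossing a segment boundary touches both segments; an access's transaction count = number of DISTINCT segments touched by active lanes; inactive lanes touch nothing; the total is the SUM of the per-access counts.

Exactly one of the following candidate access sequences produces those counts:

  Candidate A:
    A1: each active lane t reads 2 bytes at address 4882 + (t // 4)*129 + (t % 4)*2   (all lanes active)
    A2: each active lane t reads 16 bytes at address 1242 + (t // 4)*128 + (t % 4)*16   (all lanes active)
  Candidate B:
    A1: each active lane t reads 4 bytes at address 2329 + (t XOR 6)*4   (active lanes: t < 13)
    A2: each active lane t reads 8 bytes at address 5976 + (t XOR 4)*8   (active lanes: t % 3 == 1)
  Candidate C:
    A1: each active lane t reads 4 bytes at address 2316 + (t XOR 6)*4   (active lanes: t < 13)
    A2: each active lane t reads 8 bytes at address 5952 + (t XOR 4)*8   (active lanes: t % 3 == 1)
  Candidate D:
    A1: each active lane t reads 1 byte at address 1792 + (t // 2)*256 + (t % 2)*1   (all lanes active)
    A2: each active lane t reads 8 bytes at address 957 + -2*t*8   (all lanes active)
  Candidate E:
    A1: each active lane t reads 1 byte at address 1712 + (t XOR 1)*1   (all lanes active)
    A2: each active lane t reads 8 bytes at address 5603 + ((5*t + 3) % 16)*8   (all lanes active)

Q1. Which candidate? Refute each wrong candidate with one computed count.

A: A1 gives 4 transactions, not 2
B: A2 gives 3 transactions, not 2
D: A1 gives 8 transactions, not 2
E: A1 gives 1 transaction, not 2
C: all counts match (2,2)

Answer: C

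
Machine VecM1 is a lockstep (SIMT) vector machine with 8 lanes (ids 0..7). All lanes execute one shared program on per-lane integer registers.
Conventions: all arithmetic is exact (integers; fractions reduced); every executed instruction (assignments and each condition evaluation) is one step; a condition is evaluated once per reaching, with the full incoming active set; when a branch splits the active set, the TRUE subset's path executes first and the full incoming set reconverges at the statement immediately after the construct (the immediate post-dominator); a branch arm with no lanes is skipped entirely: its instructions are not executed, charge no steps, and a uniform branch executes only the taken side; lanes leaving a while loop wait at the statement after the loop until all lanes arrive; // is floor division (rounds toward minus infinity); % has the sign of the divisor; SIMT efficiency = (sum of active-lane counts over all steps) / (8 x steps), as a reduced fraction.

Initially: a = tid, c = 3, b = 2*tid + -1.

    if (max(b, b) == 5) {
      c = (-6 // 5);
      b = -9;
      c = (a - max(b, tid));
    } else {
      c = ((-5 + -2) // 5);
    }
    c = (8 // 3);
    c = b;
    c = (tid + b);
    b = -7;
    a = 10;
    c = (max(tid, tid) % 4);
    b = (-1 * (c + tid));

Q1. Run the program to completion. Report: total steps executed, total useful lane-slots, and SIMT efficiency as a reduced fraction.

Answer: 12 steps, 74 useful, 37/48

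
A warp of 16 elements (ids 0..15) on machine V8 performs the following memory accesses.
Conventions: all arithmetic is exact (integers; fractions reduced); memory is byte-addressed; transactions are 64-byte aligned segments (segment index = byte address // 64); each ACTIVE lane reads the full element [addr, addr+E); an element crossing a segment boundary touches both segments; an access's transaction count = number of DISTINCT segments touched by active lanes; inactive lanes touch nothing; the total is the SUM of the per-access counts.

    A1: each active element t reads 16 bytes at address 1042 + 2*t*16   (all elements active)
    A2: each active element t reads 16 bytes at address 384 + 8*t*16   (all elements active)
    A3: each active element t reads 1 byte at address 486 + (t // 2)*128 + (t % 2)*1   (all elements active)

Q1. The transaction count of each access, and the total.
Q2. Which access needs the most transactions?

A1: 9 transactions
A2: 16 transactions
A3: 8 transactions

Answer: 9,16,8; total 33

Answer: A2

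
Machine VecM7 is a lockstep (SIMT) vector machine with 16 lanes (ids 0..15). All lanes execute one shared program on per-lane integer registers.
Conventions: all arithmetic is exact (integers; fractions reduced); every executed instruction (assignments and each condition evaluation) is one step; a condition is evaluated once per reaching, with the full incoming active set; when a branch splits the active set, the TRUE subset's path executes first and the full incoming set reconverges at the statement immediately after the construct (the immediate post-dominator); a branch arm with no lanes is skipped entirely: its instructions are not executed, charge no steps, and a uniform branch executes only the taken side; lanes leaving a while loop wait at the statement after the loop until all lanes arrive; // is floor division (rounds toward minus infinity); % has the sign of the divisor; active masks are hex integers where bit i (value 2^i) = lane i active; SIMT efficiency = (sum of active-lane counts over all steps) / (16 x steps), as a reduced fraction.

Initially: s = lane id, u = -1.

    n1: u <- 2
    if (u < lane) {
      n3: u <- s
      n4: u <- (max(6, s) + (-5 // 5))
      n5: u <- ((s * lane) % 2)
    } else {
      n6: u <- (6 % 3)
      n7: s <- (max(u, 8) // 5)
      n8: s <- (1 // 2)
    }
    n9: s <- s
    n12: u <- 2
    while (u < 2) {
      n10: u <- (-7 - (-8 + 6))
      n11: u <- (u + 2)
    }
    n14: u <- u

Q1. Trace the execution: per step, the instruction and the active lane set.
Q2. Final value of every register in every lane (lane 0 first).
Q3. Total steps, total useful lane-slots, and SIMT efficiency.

step 0: u <- 2                       0xffff
step 1: eval (u < lane)              0xffff
step 2: u <- s                       0xfff8
step 3: u <- (max(6, s) + (-5 // 5)) 0xfff8
step 4: u <- ((s * lane) % 2)        0xfff8
step 5: u <- (6 % 3)                 0x0007
step 6: s <- (max(u, 8) // 5)        0x0007
step 7: s <- (1 // 2)                0x0007
step 8: s <- s                       0xffff
step 9: u <- 2                       0xffff
step 10: eval (u < 2)                 0xffff
step 11: u <- u                       0xffff

Answer: 12 steps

s: 0,0,0,3,4,5,6,7,8,9,10,11,12,13,14,15
u: 2,2,2,2,2,2,2,2,2,2,2,2,2,2,2,2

steps = 12; useful = 144; efficiency = 144/192 = 3/4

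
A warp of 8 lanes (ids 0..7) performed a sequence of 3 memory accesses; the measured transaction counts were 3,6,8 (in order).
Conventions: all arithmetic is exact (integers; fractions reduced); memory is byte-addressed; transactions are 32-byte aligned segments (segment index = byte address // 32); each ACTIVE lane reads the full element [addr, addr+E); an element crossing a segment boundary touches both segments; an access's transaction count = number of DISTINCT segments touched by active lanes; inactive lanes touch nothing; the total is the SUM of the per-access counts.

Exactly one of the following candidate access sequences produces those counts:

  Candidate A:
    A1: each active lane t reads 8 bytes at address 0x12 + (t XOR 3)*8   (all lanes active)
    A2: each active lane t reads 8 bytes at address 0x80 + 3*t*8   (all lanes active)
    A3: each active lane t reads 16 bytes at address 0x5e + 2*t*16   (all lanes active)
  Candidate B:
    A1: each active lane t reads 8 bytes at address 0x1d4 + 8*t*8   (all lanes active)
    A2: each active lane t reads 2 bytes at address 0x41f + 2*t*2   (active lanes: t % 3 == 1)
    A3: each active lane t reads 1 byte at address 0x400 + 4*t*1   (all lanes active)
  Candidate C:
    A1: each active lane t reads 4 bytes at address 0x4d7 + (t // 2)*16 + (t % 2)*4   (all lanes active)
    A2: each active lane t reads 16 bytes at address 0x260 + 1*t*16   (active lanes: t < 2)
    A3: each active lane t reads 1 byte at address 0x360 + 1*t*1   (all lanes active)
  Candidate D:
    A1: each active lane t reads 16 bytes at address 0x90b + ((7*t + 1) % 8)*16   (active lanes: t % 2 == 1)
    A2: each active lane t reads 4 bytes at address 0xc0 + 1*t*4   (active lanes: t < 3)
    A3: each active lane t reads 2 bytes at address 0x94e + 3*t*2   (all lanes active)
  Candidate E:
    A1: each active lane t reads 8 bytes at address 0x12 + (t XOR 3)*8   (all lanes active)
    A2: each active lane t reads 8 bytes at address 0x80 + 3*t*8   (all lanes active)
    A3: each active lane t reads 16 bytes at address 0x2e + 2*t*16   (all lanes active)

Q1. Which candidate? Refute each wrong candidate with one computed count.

A: A3 gives 9 transactions, not 8
B: A1 gives 8 transactions, not 3
C: A2 gives 1 transaction, not 6
D: A1 gives 4 transactions, not 3
E: all counts match (3,6,8)

Answer: E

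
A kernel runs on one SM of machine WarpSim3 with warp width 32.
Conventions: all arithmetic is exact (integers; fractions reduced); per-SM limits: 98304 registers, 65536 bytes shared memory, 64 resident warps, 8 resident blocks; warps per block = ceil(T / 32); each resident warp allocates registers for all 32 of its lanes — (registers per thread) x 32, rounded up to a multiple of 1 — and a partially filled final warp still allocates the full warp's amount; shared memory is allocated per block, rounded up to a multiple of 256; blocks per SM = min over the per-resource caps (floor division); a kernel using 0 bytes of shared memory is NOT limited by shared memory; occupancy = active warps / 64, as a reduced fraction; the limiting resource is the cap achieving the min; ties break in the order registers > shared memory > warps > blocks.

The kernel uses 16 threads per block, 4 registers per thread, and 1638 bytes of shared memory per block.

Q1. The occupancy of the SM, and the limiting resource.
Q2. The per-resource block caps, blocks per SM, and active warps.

Answer: occupancy 1/8, limited by blocks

registers: 768 blocks
shared memory: 36 blocks
warps: 64 blocks
blocks: 8 blocks

Answer: 8 blocks, 8 active warps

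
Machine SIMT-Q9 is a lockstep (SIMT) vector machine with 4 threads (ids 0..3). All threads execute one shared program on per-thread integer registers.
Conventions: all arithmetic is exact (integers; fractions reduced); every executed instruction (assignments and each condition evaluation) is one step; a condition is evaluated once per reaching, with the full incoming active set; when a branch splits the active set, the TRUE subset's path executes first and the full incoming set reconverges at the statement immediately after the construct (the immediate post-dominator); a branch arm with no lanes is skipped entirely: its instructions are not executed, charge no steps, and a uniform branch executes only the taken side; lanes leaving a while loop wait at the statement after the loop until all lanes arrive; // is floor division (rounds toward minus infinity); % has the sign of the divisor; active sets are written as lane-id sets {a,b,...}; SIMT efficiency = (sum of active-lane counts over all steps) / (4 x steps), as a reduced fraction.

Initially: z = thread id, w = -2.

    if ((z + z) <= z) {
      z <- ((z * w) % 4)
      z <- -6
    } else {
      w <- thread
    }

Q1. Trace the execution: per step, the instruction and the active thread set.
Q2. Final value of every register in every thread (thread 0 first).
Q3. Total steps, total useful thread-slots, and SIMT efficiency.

step 0: eval ((z + z) <= z)          {0,1,2,3}
step 1: z <- ((z * w) % 4)           {0}
step 2: z <- -6                      {0}
step 3: w <- thread                  {1,2,3}

Answer: 4 steps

z: -6,1,2,3
w: -2,1,2,3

steps = 4; useful = 9; efficiency = 9/16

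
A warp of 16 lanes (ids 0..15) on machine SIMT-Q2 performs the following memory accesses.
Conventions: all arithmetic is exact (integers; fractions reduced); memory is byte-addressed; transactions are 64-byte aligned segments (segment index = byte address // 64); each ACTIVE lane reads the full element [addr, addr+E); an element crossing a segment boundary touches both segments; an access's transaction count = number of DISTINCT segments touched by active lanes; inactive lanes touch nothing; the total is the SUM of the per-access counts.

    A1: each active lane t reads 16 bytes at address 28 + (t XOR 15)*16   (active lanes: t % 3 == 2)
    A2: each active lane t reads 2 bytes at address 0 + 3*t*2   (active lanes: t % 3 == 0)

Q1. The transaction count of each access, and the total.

A1: 4 transactions
A2: 2 transactions

Answer: 4,2; total 6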